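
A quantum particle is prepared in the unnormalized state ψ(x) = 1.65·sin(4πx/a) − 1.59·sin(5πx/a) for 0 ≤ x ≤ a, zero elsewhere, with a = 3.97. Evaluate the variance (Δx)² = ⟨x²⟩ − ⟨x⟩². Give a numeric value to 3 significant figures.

0.642

Compute ⟨x⟩ and ⟨x²⟩ separately, then (Δx)² = ⟨x²⟩ − ⟨x⟩².
On 0 ≤ x ≤ a (j ≠ l): ∫sin²(jπx/a) dx = a/2, ∫sin(jπx/a)·sin(lπx/a) dx = 0; diagonal moments ∫x·sin²(jπx/a) dx = a²/4, ∫x²·sin²(jπx/a) dx = a³·(1/6 − 1/(4j²π²)); cross terms ∫x·sin(jπx/a)·sin(lπx/a) dx = 0 for j + l even and −4jla²/(π²(j² − l²)²) for j + l odd, ∫x²·sin(jπx/a)·sin(lπx/a) dx = (−1)^(j+l)·4jla³/(π²(j² − l²)²); higher powers the same way via product-to-sum and parts.
Normalization: ∫|ψ|² dx = 10.422.
⟨x⟩ = 2.7790 and ⟨x²⟩ = 8.3646.
(Δx)² = 8.3646 − (2.7790)² = 0.64170.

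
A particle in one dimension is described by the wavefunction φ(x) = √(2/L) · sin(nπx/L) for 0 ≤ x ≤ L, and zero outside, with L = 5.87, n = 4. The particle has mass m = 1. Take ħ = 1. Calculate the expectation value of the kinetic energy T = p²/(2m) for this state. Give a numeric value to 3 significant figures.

2.29

T = −(ħ²/2m) d²/dx², so ⟨T⟩ = −(ħ²/2m) ∫ φ*·φ'' dx; with m = 1.
d/dx sin(nπx/L) = (nπ/L)·cos(nπx/L) and d²/dx² sin(nπx/L) = −(nπ/L)²·sin(nπx/L); on 0 ≤ x ≤ L, ∫sin²(nπx/L) dx = L/2 and ∫sin(nπx/L)·cos(nπx/L) dx = 0.
⟨T⟩ = 2.2915.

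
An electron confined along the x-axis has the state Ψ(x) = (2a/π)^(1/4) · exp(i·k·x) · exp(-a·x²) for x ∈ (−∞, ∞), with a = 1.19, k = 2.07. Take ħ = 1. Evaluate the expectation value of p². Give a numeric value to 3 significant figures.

5.47

p² Ψ = −ħ² d²Ψ/dx²; ⟨p²⟩ = −ħ² ∫ Ψ*·Ψ'' dx.
Gaussian moments: ∫x^(2j)·e^(−2ax²) dx = (2j−1)!!/(4a)^j · √(π/(2a)), odd powers integrate to 0; here √(π/(2a)) = 1.1489. Derivatives: Ψ′ = (ik − 2ax)·Ψ, Ψ″ = ((ik − 2ax)² − 2a)·Ψ; the odd-in-x pieces drop out.
⟨p²⟩ = 5.4749.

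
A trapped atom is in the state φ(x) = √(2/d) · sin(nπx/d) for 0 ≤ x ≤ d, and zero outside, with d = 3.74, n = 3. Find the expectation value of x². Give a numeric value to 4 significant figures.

4.584

⟨x²⟩ = ∫ x²·|φ|² dx (integrals over the domain).
With sin²θ = (1 − cos2θ)/2 on 0 ≤ x ≤ d: ∫sin²(nπx/d) dx = d/2, ∫x·sin²(nπx/d) dx = d²/4, ∫x²·sin²(nπx/d) dx = d³·(1/6 − 1/(4n²π²)); higher powers xᵏ the same way, integrating xᵏ·cos(2nπx/d) by parts.
⟨x²⟩ = 4.5838.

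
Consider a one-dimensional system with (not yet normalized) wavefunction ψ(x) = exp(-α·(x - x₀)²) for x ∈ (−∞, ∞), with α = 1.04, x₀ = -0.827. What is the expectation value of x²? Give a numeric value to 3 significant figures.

⟨x²⟩ = ∫ x²·|ψ|² dx / ∫|ψ|² dx (integrals over the domain).
Gaussian moments (u = x − x₀): ∫u^(2j)·e^(−2αu²) du = (2j−1)!!/(4α)^j · √(π/(2α)), odd powers integrate to 0; here √(π/(2α)) = 1.2290.
State is unnormalized: ∫|ψ|² dx = 1.2290, and ∫ψ*·x²·ψ dx = 1.1360, so ⟨x²⟩ = 1.1360 / 1.2290.
⟨x²⟩ = 0.92431.

0.924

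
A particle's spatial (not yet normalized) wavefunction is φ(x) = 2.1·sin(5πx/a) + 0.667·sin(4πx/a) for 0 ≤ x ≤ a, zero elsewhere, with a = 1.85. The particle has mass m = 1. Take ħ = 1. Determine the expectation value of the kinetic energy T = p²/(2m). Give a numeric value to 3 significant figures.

34.9

T = −(ħ²/2m) d²/dx², so ⟨T⟩ = −(ħ²/2m) ∫ φ*·φ'' dx / ∫|φ|² dx; with m = 1.
d²/dx² sin(jπx/a) = −(jπ/a)²·sin(jπx/a); on 0 ≤ x ≤ a, ∫sin²(jπx/a) dx = a/2 and ∫sin(jπx/a)·sin(lπx/a) dx = 0 for j ≠ l, so only diagonal terms survive in ∫|φ|² and ∫φ·φ″; ∫φ·φ′ dx = [φ²/2] between the walls = 0.
State is unnormalized: ∫|φ|² dx = 4.4908, and ∫φ*·(−ħ²/2m · φ'') dx = 156.54, so ⟨T⟩ = 156.54 / 4.4908.
⟨T⟩ = 34.858.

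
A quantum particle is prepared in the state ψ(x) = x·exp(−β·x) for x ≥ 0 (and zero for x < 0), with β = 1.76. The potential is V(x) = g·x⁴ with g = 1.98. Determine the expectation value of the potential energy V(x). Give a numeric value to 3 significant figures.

⟨V⟩ = ∫ V(x)·|ψ|² dx / ∫|ψ|² dx.
Every integrand reduces to terms xʲ·e^(−2βx) on [0, ∞); use ∫₀^∞ xʲ·e^(−2βx) dx = j!/(2β)^(j+1).
State is unnormalized: ∫|ψ|² dx = 0.045857, and ∫ψ*·V(x)·ψ dx = 0.21291, so ⟨V⟩ = 0.21291 / 0.045857.
⟨V⟩ = 4.6430.

4.64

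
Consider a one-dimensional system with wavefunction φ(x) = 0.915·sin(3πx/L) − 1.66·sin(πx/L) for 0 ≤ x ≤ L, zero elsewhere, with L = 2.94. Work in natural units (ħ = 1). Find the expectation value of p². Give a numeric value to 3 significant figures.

3.27

p² φ = −ħ² d²φ/dx²; ⟨p²⟩ = −ħ² ∫ φ*·φ'' dx / ∫|φ|² dx.
d²/dx² sin(jπx/L) = −(jπ/L)²·sin(jπx/L); on 0 ≤ x ≤ L, ∫sin²(jπx/L) dx = L/2 and ∫sin(jπx/L)·sin(lπx/L) dx = 0 for j ≠ l, so only diagonal terms survive in ∫|φ|² and ∫φ·φ″; ∫φ·φ′ dx = [φ²/2] between the walls = 0.
State is unnormalized: ∫|φ|² dx = 5.2815, and ∫φ*·(−ħ² φ'') dx = 17.273, so ⟨p²⟩ = 17.273 / 5.2815.
⟨p²⟩ = 3.2705.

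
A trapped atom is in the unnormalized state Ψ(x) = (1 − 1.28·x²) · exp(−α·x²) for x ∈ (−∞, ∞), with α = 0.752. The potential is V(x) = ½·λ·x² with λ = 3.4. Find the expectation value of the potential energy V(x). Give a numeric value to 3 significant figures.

⟨V⟩ = ∫ V(x)·|Ψ|² dx / ∫|Ψ|² dx.
Expand each integrand as polynomial × e^(−2αx²) and use ∫x^(2j)·e^(−2αx²) dx = (2j−1)!!/(4α)^j · √(π/(2α)), odd powers → 0; here √(π/(2α)) = 1.4453.
State is unnormalized: ∫|Ψ|² dx = 1.0004, and ∫Ψ*·V(x)·Ψ dx = 0.94993, so ⟨V⟩ = 0.94993 / 1.0004.
⟨V⟩ = 0.94957.

0.950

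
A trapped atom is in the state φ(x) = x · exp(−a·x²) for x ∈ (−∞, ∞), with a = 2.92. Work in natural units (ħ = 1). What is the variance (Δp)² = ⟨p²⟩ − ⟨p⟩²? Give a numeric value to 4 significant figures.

Compute ⟨p⟩ and ⟨p²⟩ separately; (Δp)² = ⟨p²⟩ − ⟨p⟩².
Expand each integrand as polynomial × e^(−2ax²) and use ∫x^(2j)·e^(−2ax²) dx = (2j−1)!!/(4a)^j · √(π/(2a)), odd powers → 0; here √(π/(2a)) = 0.73345. Differentiate with the product rule, d/dx e^(−ax²) = −2ax·e^(−ax²).
Normalization: ∫|φ|² dx = 0.062795.
⟨p⟩ = 0.0000 and ⟨p²⟩ = 8.7600.
(Δp)² = 8.7600 − (0.0000)² = 8.7600.

8.760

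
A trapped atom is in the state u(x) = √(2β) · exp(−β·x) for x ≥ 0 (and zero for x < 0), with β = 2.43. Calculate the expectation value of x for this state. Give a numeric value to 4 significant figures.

⟨x⟩ = ∫ x·|u|² dx (integrals over the domain).
Every integrand reduces to terms xʲ·e^(−2βx) on [0, ∞); use ∫₀^∞ xʲ·e^(−2βx) dx = j!/(2β)^(j+1).
⟨x⟩ = 0.20576.

0.2058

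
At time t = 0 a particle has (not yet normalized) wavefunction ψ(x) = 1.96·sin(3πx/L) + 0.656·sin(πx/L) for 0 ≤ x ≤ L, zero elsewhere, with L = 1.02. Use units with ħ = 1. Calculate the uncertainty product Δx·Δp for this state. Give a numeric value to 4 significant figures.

Δx = √(⟨x²⟩−⟨x⟩²), Δp = √(⟨p²⟩−⟨p⟩²).
On 0 ≤ x ≤ L (j ≠ l): ∫sin²(jπx/L) dx = L/2, ∫sin(jπx/L)·sin(lπx/L) dx = 0; diagonal moments ∫x·sin²(jπx/L) dx = L²/4, ∫x²·sin²(jπx/L) dx = L³·(1/6 − 1/(4j²π²)); cross terms ∫x·sin(jπx/L)·sin(lπx/L) dx = 0 for j + l even and −4jlL²/(π²(j² − l²)²) for j + l odd, ∫x²·sin(jπx/L)·sin(lπx/L) dx = (−1)^(j+l)·4jlL³/(π²(j² − l²)²); higher powers the same way via product-to-sum and parts. d²/dx² sin(jπx/L) = −(jπ/L)²·sin(jπx/L); on 0 ≤ x ≤ L, ∫sin²(jπx/L) dx = L/2 and ∫sin(jπx/L)·sin(lπx/L) dx = 0 for j ≠ l, so only diagonal terms survive in ∫|ψ|² and ∫ψ·ψ″; ∫ψ·ψ′ dx = [ψ²/2] between the walls = 0.
Normalization: ∫|ψ|² dx = 2.1787.
⟨x⟩ = 0.51000, ⟨x²⟩ = 0.36002 ⇒ Δx = 0.31610.
⟨p⟩ = 0.0000, ⟨p²⟩ = 77.732 ⇒ Δp = 8.8166.
Δx·Δp = 2.7869.

2.787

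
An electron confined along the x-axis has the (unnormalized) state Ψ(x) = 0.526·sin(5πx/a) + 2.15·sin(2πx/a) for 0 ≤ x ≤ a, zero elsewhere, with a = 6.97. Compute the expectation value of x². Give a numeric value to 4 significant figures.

⟨x²⟩ = ∫ x²·|Ψ|² dx / ∫|Ψ|² dx (integrals over the domain).
On 0 ≤ x ≤ a (j ≠ l): ∫sin²(jπx/a) dx = a/2, ∫sin(jπx/a)·sin(lπx/a) dx = 0; diagonal moments ∫x·sin²(jπx/a) dx = a²/4, ∫x²·sin²(jπx/a) dx = a³·(1/6 − 1/(4j²π²)); cross terms ∫x·sin(jπx/a)·sin(lπx/a) dx = 0 for j + l even and −4jla²/(π²(j² − l²)²) for j + l odd, ∫x²·sin(jπx/a)·sin(lπx/a) dx = (−1)^(j+l)·4jla³/(π²(j² − l²)²); higher powers the same way via product-to-sum and parts.
State is unnormalized: ∫|Ψ|² dx = 17.074, and ∫Ψ*·x²·Ψ dx = 259.44, so ⟨x²⟩ = 259.44 / 17.074.
⟨x²⟩ = 15.195.

15.20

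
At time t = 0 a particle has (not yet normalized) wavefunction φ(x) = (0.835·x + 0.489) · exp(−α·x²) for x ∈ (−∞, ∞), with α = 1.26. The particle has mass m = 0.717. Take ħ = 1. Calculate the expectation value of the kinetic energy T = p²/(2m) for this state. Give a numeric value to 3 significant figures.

T = −(ħ²/2m) d²/dx², so ⟨T⟩ = −(ħ²/2m) ∫ φ*·φ'' dx / ∫|φ|² dx; with m = 0.717.
Expand each integrand as polynomial × e^(−2αx²) and use ∫x^(2j)·e^(−2αx²) dx = (2j−1)!!/(4α)^j · √(π/(2α)), odd powers → 0; here √(π/(2α)) = 1.1165. Differentiate with the product rule, d/dx e^(−αx²) = −2αx·e^(−αx²).
State is unnormalized: ∫|φ|² dx = 0.42145, and ∫φ*·(−ħ²/2m · φ'') dx = 0.64175, so ⟨T⟩ = 0.64175 / 0.42145.
⟨T⟩ = 1.5227.

1.52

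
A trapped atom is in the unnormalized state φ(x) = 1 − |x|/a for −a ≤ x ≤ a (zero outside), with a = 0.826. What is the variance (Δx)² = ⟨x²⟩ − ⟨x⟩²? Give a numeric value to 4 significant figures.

Compute ⟨x⟩ and ⟨x²⟩ separately, then (Δx)² = ⟨x²⟩ − ⟨x⟩².
φ is even, so ∫ over [−a, a] = 2∫₀ᵃ with φ = 1 − x/a there: ∫₀ᵃ (1 − x/a)² dx = a/3, ∫₀ᵃ x²(1 − x/a)² dx = a³/30, ∫₀ᵃ x⁴(1 − x/a)² dx = a⁵/105.
Normalization: ∫|φ|² dx = 0.55067.
⟨x⟩ = 0.0000 and ⟨x²⟩ = 0.068228.
(Δx)² = 0.068228 − (0.0000)² = 0.068228.

0.06823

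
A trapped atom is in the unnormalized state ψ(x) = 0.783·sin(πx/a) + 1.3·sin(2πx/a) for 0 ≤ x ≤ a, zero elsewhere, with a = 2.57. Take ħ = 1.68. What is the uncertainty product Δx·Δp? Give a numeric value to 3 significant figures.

1.77

Δx = √(⟨x²⟩−⟨x⟩²), Δp = √(⟨p²⟩−⟨p⟩²).
On 0 ≤ x ≤ a (j ≠ l): ∫sin²(jπx/a) dx = a/2, ∫sin(jπx/a)·sin(lπx/a) dx = 0; diagonal moments ∫x·sin²(jπx/a) dx = a²/4, ∫x²·sin²(jπx/a) dx = a³·(1/6 − 1/(4j²π²)); cross terms ∫x·sin(jπx/a)·sin(lπx/a) dx = 0 for j + l even and −4jla²/(π²(j² − l²)²) for j + l odd, ∫x²·sin(jπx/a)·sin(lπx/a) dx = (−1)^(j+l)·4jla³/(π²(j² − l²)²); higher powers the same way via product-to-sum and parts. d²/dx² sin(jπx/a) = −(jπ/a)²·sin(jπx/a); on 0 ≤ x ≤ a, ∫sin²(jπx/a) dx = a/2 and ∫sin(jπx/a)·sin(lπx/a) dx = 0 for j ≠ l, so only diagonal terms survive in ∫|ψ|² and ∫ψ·ψ″; ∫ψ·ψ′ dx = [ψ²/2] between the walls = 0.
Normalization: ∫|ψ|² dx = 2.9595.
⟨x⟩ = 0.87580, ⟨x²⟩ = 0.99953 ⇒ Δx = 0.48219.
⟨p⟩ = 0.0000, ⟨p²⟩ = 13.502 ⇒ Δp = 3.6745.
Δx·Δp = 1.7718.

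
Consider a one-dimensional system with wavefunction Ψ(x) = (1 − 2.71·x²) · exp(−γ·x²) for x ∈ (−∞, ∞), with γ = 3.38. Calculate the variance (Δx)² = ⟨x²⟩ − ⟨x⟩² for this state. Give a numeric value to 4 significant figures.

0.04111

Compute ⟨x⟩ and ⟨x²⟩ separately, then (Δx)² = ⟨x²⟩ − ⟨x⟩².
Expand each integrand as polynomial × e^(−2γx²) and use ∫x^(2j)·e^(−2γx²) dx = (2j−1)!!/(4γ)^j · √(π/(2γ)), odd powers → 0; here √(π/(2γ)) = 0.68171.
Normalization: ∫|Ψ|² dx = 0.49059.
⟨x⟩ = 0.0000 and ⟨x²⟩ = 0.041112.
(Δx)² = 0.041112 − (0.0000)² = 0.041112.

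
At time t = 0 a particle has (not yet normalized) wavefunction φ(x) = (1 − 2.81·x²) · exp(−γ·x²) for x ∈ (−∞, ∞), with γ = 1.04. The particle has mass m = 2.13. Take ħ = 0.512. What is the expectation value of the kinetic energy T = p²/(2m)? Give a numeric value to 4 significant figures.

T = −(ħ²/2m) d²/dx², so ⟨T⟩ = −(ħ²/2m) ∫ φ*·φ'' dx / ∫|φ|² dx; with m = 2.13.
Expand each integrand as polynomial × e^(−2γx²) and use ∫x^(2j)·e^(−2γx²) dx = (2j−1)!!/(4γ)^j · √(π/(2γ)), odd powers → 0; here √(π/(2γ)) = 1.2290. Differentiate with the product rule, d/dx e^(−γx²) = −2γx·e^(−γx²).
State is unnormalized: ∫|φ|² dx = 1.2509, and ∫φ*·(−ħ²/2m · φ'') dx = 0.43611, so ⟨T⟩ = 0.43611 / 1.2509.
⟨T⟩ = 0.34863.

0.3486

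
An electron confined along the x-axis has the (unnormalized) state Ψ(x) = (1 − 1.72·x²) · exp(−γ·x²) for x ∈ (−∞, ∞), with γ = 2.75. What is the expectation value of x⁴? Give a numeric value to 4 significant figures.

⟨x⁴⟩ = ∫ x⁴·|Ψ|² dx / ∫|Ψ|² dx (integrals over the domain).
Expand each integrand as polynomial × e^(−2γx²) and use ∫x^(2j)·e^(−2γx²) dx = (2j−1)!!/(4γ)^j · √(π/(2γ)), odd powers → 0; here √(π/(2γ)) = 0.75578.
State is unnormalized: ∫|Ψ|² dx = 0.57486, and ∫Ψ*·x⁴·Ψ dx = 0.0054734, so ⟨x⁴⟩ = 0.0054734 / 0.57486.
⟨x⁴⟩ = 0.0095213.

0.009521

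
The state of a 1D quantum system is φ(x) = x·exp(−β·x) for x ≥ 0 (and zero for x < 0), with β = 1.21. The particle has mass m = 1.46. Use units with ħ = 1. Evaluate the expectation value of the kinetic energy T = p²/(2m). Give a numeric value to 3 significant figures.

T = −(ħ²/2m) d²/dx², so ⟨T⟩ = −(ħ²/2m) ∫ φ*·φ'' dx / ∫|φ|² dx; with m = 1.46.
Differentiate x·exp(−β·x) with the product rule; every integrand then reduces to terms xʲ·e^(−2βx) on [0, ∞), with ∫₀^∞ xʲ·e^(−2βx) dx = j!/(2β)^(j+1).
State is unnormalized: ∫|φ|² dx = 0.14112, and ∫φ*·(−ħ²/2m · φ'') dx = 0.070757, so ⟨T⟩ = 0.070757 / 0.14112.
⟨T⟩ = 0.50140.

0.501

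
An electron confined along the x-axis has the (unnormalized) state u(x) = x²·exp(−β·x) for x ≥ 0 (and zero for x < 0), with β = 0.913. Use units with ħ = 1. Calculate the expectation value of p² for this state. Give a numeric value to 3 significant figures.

p² u = −ħ² d²u/dx²; ⟨p²⟩ = −ħ² ∫ u*·u'' dx / ∫|u|² dx.
Differentiate x²·exp(−β·x) with the product rule; every integrand then reduces to terms xʲ·e^(−2βx) on [0, ∞), with ∫₀^∞ xʲ·e^(−2βx) dx = j!/(2β)^(j+1).
State is unnormalized: ∫|u|² dx = 1.1822, and ∫u*·(−ħ² u'') dx = 0.32849, so ⟨p²⟩ = 0.32849 / 1.1822.
⟨p²⟩ = 0.27786.

0.278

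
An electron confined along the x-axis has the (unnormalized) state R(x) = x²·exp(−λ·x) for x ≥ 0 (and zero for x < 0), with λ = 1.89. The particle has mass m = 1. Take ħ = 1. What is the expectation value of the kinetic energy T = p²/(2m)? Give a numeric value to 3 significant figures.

0.595

T = −(ħ²/2m) d²/dx², so ⟨T⟩ = −(ħ²/2m) ∫ R*·R'' dx / ∫|R|² dx; with m = 1.
Differentiate x²·exp(−λ·x) with the product rule; every integrand then reduces to terms xʲ·e^(−2λx) on [0, ∞), with ∫₀^∞ xʲ·e^(−2λx) dx = j!/(2λ)^(j+1).
State is unnormalized: ∫|R|² dx = 0.031099, and ∫R*·(−ħ²/2m · R'') dx = 0.018515, so ⟨T⟩ = 0.018515 / 0.031099.
⟨T⟩ = 0.59535.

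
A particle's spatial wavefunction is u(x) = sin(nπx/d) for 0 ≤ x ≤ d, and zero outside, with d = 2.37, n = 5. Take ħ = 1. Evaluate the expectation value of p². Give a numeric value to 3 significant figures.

43.9

p² u = −ħ² d²u/dx²; ⟨p²⟩ = −ħ² ∫ u*·u'' dx / ∫|u|² dx.
d/dx sin(nπx/d) = (nπ/d)·cos(nπx/d) and d²/dx² sin(nπx/d) = −(nπ/d)²·sin(nπx/d); on 0 ≤ x ≤ d, ∫sin²(nπx/d) dx = d/2 and ∫sin(nπx/d)·cos(nπx/d) dx = 0.
State is unnormalized: ∫|u|² dx = 1.1850, and ∫u*·(−ħ² u'') dx = 52.055, so ⟨p²⟩ = 52.055 / 1.1850.
⟨p²⟩ = 43.928.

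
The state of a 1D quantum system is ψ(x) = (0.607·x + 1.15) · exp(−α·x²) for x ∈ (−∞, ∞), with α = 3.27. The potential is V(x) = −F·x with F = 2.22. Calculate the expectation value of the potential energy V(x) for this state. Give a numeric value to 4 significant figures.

⟨V⟩ = ∫ V(x)·|ψ|² dx / ∫|ψ|² dx.
Expand each integrand as polynomial × e^(−2αx²) and use ∫x^(2j)·e^(−2αx²) dx = (2j−1)!!/(4α)^j · √(π/(2α)), odd powers → 0; here √(π/(2α)) = 0.69308.
State is unnormalized: ∫|ψ|² dx = 0.93613, and ∫ψ*·V(x)·ψ dx = -0.16423, so ⟨V⟩ = -0.16423 / 0.93613.
⟨V⟩ = -0.17543.

-0.1754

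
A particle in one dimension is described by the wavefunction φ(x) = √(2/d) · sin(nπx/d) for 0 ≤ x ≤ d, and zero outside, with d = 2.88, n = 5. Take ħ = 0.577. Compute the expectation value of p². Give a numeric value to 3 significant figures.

p² φ = −ħ² d²φ/dx²; ⟨p²⟩ = −ħ² ∫ φ*·φ'' dx.
d/dx sin(nπx/d) = (nπ/d)·cos(nπx/d) and d²/dx² sin(nπx/d) = −(nπ/d)²·sin(nπx/d); on 0 ≤ x ≤ d, ∫sin²(nπx/d) dx = d/2 and ∫sin(nπx/d)·cos(nπx/d) dx = 0.
⟨p²⟩ = 9.9039.

9.90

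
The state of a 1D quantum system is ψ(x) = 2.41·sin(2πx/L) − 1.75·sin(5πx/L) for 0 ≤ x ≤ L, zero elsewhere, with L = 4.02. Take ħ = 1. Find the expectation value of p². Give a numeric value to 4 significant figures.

6.871

p² ψ = −ħ² d²ψ/dx²; ⟨p²⟩ = −ħ² ∫ ψ*·ψ'' dx / ∫|ψ|² dx.
d²/dx² sin(jπx/L) = −(jπ/L)²·sin(jπx/L); on 0 ≤ x ≤ L, ∫sin²(jπx/L) dx = L/2 and ∫sin(jπx/L)·sin(lπx/L) dx = 0 for j ≠ l, so only diagonal terms survive in ∫|ψ|² and ∫ψ·ψ″; ∫ψ·ψ′ dx = [ψ²/2] between the walls = 0.
State is unnormalized: ∫|ψ|² dx = 17.830, and ∫ψ*·(−ħ² ψ'') dx = 122.50, so ⟨p²⟩ = 122.50 / 17.830.
⟨p²⟩ = 6.8707.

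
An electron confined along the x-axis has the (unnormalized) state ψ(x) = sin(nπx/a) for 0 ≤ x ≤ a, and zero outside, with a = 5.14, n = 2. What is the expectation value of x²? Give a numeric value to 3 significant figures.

8.47

⟨x²⟩ = ∫ x²·|ψ|² dx / ∫|ψ|² dx (integrals over the domain).
With sin²θ = (1 − cos2θ)/2 on 0 ≤ x ≤ a: ∫sin²(nπx/a) dx = a/2, ∫x·sin²(nπx/a) dx = a²/4, ∫x²·sin²(nπx/a) dx = a³·(1/6 − 1/(4n²π²)); higher powers xᵏ the same way, integrating xᵏ·cos(2nπx/a) by parts.
State is unnormalized: ∫|ψ|² dx = 2.5700, and ∫ψ*·x²·ψ dx = 21.773, so ⟨x²⟩ = 21.773 / 2.5700.
⟨x²⟩ = 8.4719.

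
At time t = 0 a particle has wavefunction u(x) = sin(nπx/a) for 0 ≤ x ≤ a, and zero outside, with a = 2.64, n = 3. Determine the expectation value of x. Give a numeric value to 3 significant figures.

1.32

⟨x⟩ = ∫ x·|u|² dx / ∫|u|² dx (integrals over the domain).
With sin²θ = (1 − cos2θ)/2 on 0 ≤ x ≤ a: ∫sin²(nπx/a) dx = a/2, ∫x·sin²(nπx/a) dx = a²/4, ∫x²·sin²(nπx/a) dx = a³·(1/6 − 1/(4n²π²)); higher powers xᵏ the same way, integrating xᵏ·cos(2nπx/a) by parts.
State is unnormalized: ∫|u|² dx = 1.3200, and ∫u*·x·u dx = 1.7424, so ⟨x⟩ = 1.7424 / 1.3200.
⟨x⟩ = 1.3200.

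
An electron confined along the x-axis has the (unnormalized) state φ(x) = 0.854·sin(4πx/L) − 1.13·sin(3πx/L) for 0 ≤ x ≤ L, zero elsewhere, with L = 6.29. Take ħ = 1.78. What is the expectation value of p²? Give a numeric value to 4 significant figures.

9.125

p² φ = −ħ² d²φ/dx²; ⟨p²⟩ = −ħ² ∫ φ*·φ'' dx / ∫|φ|² dx.
d²/dx² sin(jπx/L) = −(jπ/L)²·sin(jπx/L); on 0 ≤ x ≤ L, ∫sin²(jπx/L) dx = L/2 and ∫sin(jπx/L)·sin(lπx/L) dx = 0 for j ≠ l, so only diagonal terms survive in ∫|φ|² and ∫φ·φ″; ∫φ·φ′ dx = [φ²/2] between the walls = 0.
State is unnormalized: ∫|φ|² dx = 6.3095, and ∫φ*·(−ħ² φ'') dx = 57.573, so ⟨p²⟩ = 57.573 / 6.3095.
⟨p²⟩ = 9.1248.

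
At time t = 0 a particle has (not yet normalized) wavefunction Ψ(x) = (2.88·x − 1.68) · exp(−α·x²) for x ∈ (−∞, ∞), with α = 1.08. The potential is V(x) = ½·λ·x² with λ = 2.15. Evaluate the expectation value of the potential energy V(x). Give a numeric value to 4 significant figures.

0.4503

⟨V⟩ = ∫ V(x)·|Ψ|² dx / ∫|Ψ|² dx.
Expand each integrand as polynomial × e^(−2αx²) and use ∫x^(2j)·e^(−2αx²) dx = (2j−1)!!/(4α)^j · √(π/(2α)), odd powers → 0; here √(π/(2α)) = 1.2060.
State is unnormalized: ∫|Ψ|² dx = 5.7193, and ∫Ψ*·V(x)·Ψ dx = 2.5756, so ⟨V⟩ = 2.5756 / 5.7193.
⟨V⟩ = 0.45033.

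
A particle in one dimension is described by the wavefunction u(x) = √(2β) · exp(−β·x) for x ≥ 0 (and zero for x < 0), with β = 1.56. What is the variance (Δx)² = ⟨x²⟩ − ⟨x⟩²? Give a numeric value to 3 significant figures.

0.103

Compute ⟨x⟩ and ⟨x²⟩ separately, then (Δx)² = ⟨x²⟩ − ⟨x⟩².
Every integrand reduces to terms xʲ·e^(−2βx) on [0, ∞); use ∫₀^∞ xʲ·e^(−2βx) dx = j!/(2β)^(j+1).
⟨x⟩ = 0.32051 and ⟨x²⟩ = 0.20546.
(Δx)² = 0.20546 − (0.32051)² = 0.10273.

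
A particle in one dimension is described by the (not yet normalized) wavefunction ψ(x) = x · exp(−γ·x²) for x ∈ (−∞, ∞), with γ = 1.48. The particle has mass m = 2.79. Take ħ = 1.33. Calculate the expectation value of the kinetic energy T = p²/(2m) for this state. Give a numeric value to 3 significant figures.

T = −(ħ²/2m) d²/dx², so ⟨T⟩ = −(ħ²/2m) ∫ ψ*·ψ'' dx / ∫|ψ|² dx; with m = 2.79.
Expand each integrand as polynomial × e^(−2γx²) and use ∫x^(2j)·e^(−2γx²) dx = (2j−1)!!/(4γ)^j · √(π/(2γ)), odd powers → 0; here √(π/(2γ)) = 1.0302. Differentiate with the product rule, d/dx e^(−γx²) = −2γx·e^(−γx²).
State is unnormalized: ∫|ψ|² dx = 0.17402, and ∫ψ*·(−ħ²/2m · ψ'') dx = 0.24494, so ⟨T⟩ = 0.24494 / 0.17402.
⟨T⟩ = 1.4075.

1.41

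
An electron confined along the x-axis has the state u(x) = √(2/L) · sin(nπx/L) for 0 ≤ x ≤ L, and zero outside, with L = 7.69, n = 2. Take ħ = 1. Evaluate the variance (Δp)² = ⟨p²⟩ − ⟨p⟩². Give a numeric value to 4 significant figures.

Compute ⟨p⟩ and ⟨p²⟩ separately; (Δp)² = ⟨p²⟩ − ⟨p⟩².
d/dx sin(nπx/L) = (nπ/L)·cos(nπx/L) and d²/dx² sin(nπx/L) = −(nπ/L)²·sin(nπx/L); on 0 ≤ x ≤ L, ∫sin²(nπx/L) dx = L/2 and ∫sin(nπx/L)·cos(nπx/L) dx = 0.
⟨p⟩ = 0.0000 and ⟨p²⟩ = 0.66759.
(Δp)² = 0.66759 − (0.0000)² = 0.66759.

0.6676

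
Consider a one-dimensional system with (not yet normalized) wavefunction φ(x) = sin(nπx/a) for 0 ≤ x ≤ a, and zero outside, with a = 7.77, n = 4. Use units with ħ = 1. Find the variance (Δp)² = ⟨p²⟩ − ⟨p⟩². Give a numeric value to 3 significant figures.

2.62

Compute ⟨p⟩ and ⟨p²⟩ separately; (Δp)² = ⟨p²⟩ − ⟨p⟩².
d/dx sin(nπx/a) = (nπ/a)·cos(nπx/a) and d²/dx² sin(nπx/a) = −(nπ/a)²·sin(nπx/a); on 0 ≤ x ≤ a, ∫sin²(nπx/a) dx = a/2 and ∫sin(nπx/a)·cos(nπx/a) dx = 0.
Normalization: ∫|φ|² dx = 3.8850.
⟨p⟩ = 0.0000 and ⟨p²⟩ = 2.6156.
(Δp)² = 2.6156 − (0.0000)² = 2.6156.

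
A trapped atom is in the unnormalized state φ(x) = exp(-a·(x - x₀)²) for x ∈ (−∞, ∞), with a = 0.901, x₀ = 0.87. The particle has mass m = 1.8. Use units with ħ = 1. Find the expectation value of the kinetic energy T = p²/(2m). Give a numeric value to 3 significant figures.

0.250

T = −(ħ²/2m) d²/dx², so ⟨T⟩ = −(ħ²/2m) ∫ φ*·φ'' dx / ∫|φ|² dx; with m = 1.8.
Gaussian moments (u = x − x₀): ∫u^(2j)·e^(−2au²) du = (2j−1)!!/(4a)^j · √(π/(2a)), odd powers integrate to 0; here √(π/(2a)) = 1.3204. Derivatives: d/dx e^(−au²) = −2au·e^(−au²), d²/dx² e^(−au²) = (4a²u² − 2a)·e^(−au²).
State is unnormalized: ∫|φ|² dx = 1.3204, and ∫φ*·(−ħ²/2m · φ'') dx = 0.33046, so ⟨T⟩ = 0.33046 / 1.3204.
⟨T⟩ = 0.25028.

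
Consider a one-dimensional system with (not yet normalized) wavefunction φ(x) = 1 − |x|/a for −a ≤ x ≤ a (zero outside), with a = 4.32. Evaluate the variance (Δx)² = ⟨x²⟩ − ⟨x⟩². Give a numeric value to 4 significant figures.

Compute ⟨x⟩ and ⟨x²⟩ separately, then (Δx)² = ⟨x²⟩ − ⟨x⟩².
φ is even, so ∫ over [−a, a] = 2∫₀ᵃ with φ = 1 − x/a there: ∫₀ᵃ (1 − x/a)² dx = a/3, ∫₀ᵃ x²(1 − x/a)² dx = a³/30, ∫₀ᵃ x⁴(1 − x/a)² dx = a⁵/105.
Normalization: ∫|φ|² dx = 2.8800.
⟨x⟩ = 0.0000 and ⟨x²⟩ = 1.8662.
(Δx)² = 1.8662 − (0.0000)² = 1.8662.

1.866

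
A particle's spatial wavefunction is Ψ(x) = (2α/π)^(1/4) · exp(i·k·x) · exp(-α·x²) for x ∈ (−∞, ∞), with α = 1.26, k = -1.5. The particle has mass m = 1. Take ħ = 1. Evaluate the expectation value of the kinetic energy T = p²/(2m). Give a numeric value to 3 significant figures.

T = −(ħ²/2m) d²/dx², so ⟨T⟩ = −(ħ²/2m) ∫ Ψ*·Ψ'' dx; with m = 1.
Gaussian moments: ∫x^(2j)·e^(−2αx²) dx = (2j−1)!!/(4α)^j · √(π/(2α)), odd powers integrate to 0; here √(π/(2α)) = 1.1165. Derivatives: Ψ′ = (ik − 2αx)·Ψ, Ψ″ = ((ik − 2αx)² − 2α)·Ψ; the odd-in-x pieces drop out.
⟨T⟩ = 1.7550.

1.76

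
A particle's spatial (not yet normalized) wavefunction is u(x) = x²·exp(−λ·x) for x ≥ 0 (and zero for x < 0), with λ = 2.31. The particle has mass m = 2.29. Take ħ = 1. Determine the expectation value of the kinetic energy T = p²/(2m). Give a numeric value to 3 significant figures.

T = −(ħ²/2m) d²/dx², so ⟨T⟩ = −(ħ²/2m) ∫ u*·u'' dx / ∫|u|² dx; with m = 2.29.
Differentiate x²·exp(−λ·x) with the product rule; every integrand then reduces to terms xʲ·e^(−2λx) on [0, ∞), with ∫₀^∞ xʲ·e^(−2λx) dx = j!/(2λ)^(j+1).
State is unnormalized: ∫|u|² dx = 0.011403, and ∫u*·(−ħ²/2m · u'') dx = 0.0044283, so ⟨T⟩ = 0.0044283 / 0.011403.
⟨T⟩ = 0.38836.

0.388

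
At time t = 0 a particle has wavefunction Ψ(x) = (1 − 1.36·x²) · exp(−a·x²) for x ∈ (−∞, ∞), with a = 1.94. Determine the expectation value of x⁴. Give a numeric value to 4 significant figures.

⟨x⁴⟩ = ∫ x⁴·|Ψ|² dx / ∫|Ψ|² dx (integrals over the domain).
Expand each integrand as polynomial × e^(−2ax²) and use ∫x^(2j)·e^(−2ax²) dx = (2j−1)!!/(4a)^j · √(π/(2a)), odd powers → 0; here √(π/(2a)) = 0.89983.
State is unnormalized: ∫|Ψ|² dx = 0.66734, and ∫Ψ*·x⁴·Ψ dx = 0.014455, so ⟨x⁴⟩ = 0.014455 / 0.66734.
⟨x⁴⟩ = 0.021661.

0.02166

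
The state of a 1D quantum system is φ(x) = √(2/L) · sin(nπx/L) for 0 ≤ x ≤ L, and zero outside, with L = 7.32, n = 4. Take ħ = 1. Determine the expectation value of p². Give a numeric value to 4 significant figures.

p² φ = −ħ² d²φ/dx²; ⟨p²⟩ = −ħ² ∫ φ*·φ'' dx.
d/dx sin(nπx/L) = (nπ/L)·cos(nπx/L) and d²/dx² sin(nπx/L) = −(nπ/L)²·sin(nπx/L); on 0 ≤ x ≤ L, ∫sin²(nπx/L) dx = L/2 and ∫sin(nπx/L)·cos(nπx/L) dx = 0.
⟨p²⟩ = 2.9471.

2.947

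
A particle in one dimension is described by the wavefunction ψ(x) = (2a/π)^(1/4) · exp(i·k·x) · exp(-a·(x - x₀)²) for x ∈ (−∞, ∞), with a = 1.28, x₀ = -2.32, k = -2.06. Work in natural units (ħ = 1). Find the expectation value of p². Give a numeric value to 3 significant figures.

5.52

p² ψ = −ħ² d²ψ/dx²; ⟨p²⟩ = −ħ² ∫ ψ*·ψ'' dx.
Gaussian moments (u = x − x₀): ∫u^(2j)·e^(−2au²) du = (2j−1)!!/(4a)^j · √(π/(2a)), odd powers integrate to 0; here √(π/(2a)) = 1.1078. Derivatives: ψ′ = (ik − 2au)·ψ, ψ″ = ((ik − 2au)² − 2a)·ψ; the odd-in-u pieces drop out.
⟨p²⟩ = 5.5236.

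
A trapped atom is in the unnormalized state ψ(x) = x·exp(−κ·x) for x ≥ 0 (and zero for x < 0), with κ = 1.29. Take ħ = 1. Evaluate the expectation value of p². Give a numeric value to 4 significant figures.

1.664

p² ψ = −ħ² d²ψ/dx²; ⟨p²⟩ = −ħ² ∫ ψ*·ψ'' dx / ∫|ψ|² dx.
Differentiate x·exp(−κ·x) with the product rule; every integrand then reduces to terms xʲ·e^(−2κx) on [0, ∞), with ∫₀^∞ xʲ·e^(−2κx) dx = j!/(2κ)^(j+1).
State is unnormalized: ∫|ψ|² dx = 0.11646, and ∫ψ*·(−ħ² ψ'') dx = 0.19380, so ⟨p²⟩ = 0.19380 / 0.11646.
⟨p²⟩ = 1.6641.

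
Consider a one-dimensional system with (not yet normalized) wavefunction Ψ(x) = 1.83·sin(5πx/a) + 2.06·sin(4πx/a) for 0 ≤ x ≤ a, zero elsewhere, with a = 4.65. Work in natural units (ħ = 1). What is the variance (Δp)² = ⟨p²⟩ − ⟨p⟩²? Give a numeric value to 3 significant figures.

Compute ⟨p⟩ and ⟨p²⟩ separately; (Δp)² = ⟨p²⟩ − ⟨p⟩².
d²/dx² sin(jπx/a) = −(jπ/a)²·sin(jπx/a); on 0 ≤ x ≤ a, ∫sin²(jπx/a) dx = a/2 and ∫sin(jπx/a)·sin(lπx/a) dx = 0 for j ≠ l, so only diagonal terms survive in ∫|Ψ|² and ∫Ψ·Ψ″; ∫Ψ·Ψ′ dx = [Ψ²/2] between the walls = 0.
Normalization: ∫|Ψ|² dx = 17.653.
⟨p⟩ = 0.0000 and ⟨p²⟩ = 9.1152.
(Δp)² = 9.1152 − (0.0000)² = 9.1152.

9.12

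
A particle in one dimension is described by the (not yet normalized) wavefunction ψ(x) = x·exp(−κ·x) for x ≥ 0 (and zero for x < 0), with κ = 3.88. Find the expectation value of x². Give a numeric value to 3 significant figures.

⟨x²⟩ = ∫ x²·|ψ|² dx / ∫|ψ|² dx (integrals over the domain).
Every integrand reduces to terms xʲ·e^(−2κx) on [0, ∞); use ∫₀^∞ xʲ·e^(−2κx) dx = j!/(2κ)^(j+1).
State is unnormalized: ∫|ψ|² dx = 0.0042800, and ∫ψ*·x²·ψ dx = 0.00085291, so ⟨x²⟩ = 0.00085291 / 0.0042800.
⟨x²⟩ = 0.19928.

0.199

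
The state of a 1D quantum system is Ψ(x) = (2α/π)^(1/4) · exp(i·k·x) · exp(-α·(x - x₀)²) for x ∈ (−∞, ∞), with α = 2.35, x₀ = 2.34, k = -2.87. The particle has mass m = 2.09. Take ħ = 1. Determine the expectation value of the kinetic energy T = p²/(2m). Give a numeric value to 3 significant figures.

T = −(ħ²/2m) d²/dx², so ⟨T⟩ = −(ħ²/2m) ∫ Ψ*·Ψ'' dx; with m = 2.09.
Gaussian moments (u = x − x₀): ∫u^(2j)·e^(−2αu²) du = (2j−1)!!/(4α)^j · √(π/(2α)), odd powers integrate to 0; here √(π/(2α)) = 0.81757. Derivatives: Ψ′ = (ik − 2αu)·Ψ, Ψ″ = ((ik − 2αu)² − 2α)·Ψ; the odd-in-u pieces drop out.
⟨T⟩ = 2.5328.

2.53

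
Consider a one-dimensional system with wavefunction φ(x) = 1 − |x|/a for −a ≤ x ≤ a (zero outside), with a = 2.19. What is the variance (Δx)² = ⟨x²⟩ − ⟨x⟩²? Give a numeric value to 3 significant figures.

Compute ⟨x⟩ and ⟨x²⟩ separately, then (Δx)² = ⟨x²⟩ − ⟨x⟩².
φ is even, so ∫ over [−a, a] = 2∫₀ᵃ with φ = 1 − x/a there: ∫₀ᵃ (1 − x/a)² dx = a/3, ∫₀ᵃ x²(1 − x/a)² dx = a³/30, ∫₀ᵃ x⁴(1 − x/a)² dx = a⁵/105.
Normalization: ∫|φ|² dx = 1.4600.
⟨x⟩ = 0.0000 and ⟨x²⟩ = 0.47961.
(Δx)² = 0.47961 − (0.0000)² = 0.47961.

0.480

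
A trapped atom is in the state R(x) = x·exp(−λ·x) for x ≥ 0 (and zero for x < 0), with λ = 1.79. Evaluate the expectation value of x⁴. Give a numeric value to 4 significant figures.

⟨x⁴⟩ = ∫ x⁴·|R|² dx / ∫|R|² dx (integrals over the domain).
Every integrand reduces to terms xʲ·e^(−2λx) on [0, ∞); use ∫₀^∞ xʲ·e^(−2λx) dx = j!/(2λ)^(j+1).
State is unnormalized: ∫|R|² dx = 0.043589, and ∫R*·x⁴·R dx = 0.095533, so ⟨x⁴⟩ = 0.095533 / 0.043589.
⟨x⁴⟩ = 2.1916.

2.192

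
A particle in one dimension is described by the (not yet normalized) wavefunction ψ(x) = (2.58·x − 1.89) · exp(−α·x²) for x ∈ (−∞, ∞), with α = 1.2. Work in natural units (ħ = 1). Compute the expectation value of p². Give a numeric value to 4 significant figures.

p² ψ = −ħ² d²ψ/dx²; ⟨p²⟩ = −ħ² ∫ ψ*·ψ'' dx / ∫|ψ|² dx.
Expand each integrand as polynomial × e^(−2αx²) and use ∫x^(2j)·e^(−2αx²) dx = (2j−1)!!/(4α)^j · √(π/(2α)), odd powers → 0; here √(π/(2α)) = 1.1441. Differentiate with the product rule, d/dx e^(−αx²) = −2αx·e^(−αx²).
State is unnormalized: ∫|ψ|² dx = 5.6735, and ∫ψ*·(−ħ² ψ'') dx = 10.616, so ⟨p²⟩ = 10.616 / 5.6735.
⟨p²⟩ = 1.8712.

1.871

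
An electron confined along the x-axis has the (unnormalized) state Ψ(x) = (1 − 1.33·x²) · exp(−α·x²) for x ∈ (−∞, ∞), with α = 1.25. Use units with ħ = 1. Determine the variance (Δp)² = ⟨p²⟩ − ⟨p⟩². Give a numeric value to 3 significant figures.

Compute ⟨p⟩ and ⟨p²⟩ separately; (Δp)² = ⟨p²⟩ − ⟨p⟩².
Expand each integrand as polynomial × e^(−2αx²) and use ∫x^(2j)·e^(−2αx²) dx = (2j−1)!!/(4α)^j · √(π/(2α)), odd powers → 0; here √(π/(2α)) = 1.1210. Differentiate with the product rule, d/dx e^(−αx²) = −2αx·e^(−αx²).
Normalization: ∫|Ψ|² dx = 0.76258.
⟨p⟩ = 0.0000 and ⟨p²⟩ = 3.7252.
(Δp)² = 3.7252 − (0.0000)² = 3.7252.

3.73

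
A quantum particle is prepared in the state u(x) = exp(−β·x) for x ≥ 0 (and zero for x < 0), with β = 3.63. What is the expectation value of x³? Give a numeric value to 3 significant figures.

0.0157

⟨x³⟩ = ∫ x³·|u|² dx / ∫|u|² dx (integrals over the domain).
Every integrand reduces to terms xʲ·e^(−2βx) on [0, ∞); use ∫₀^∞ xʲ·e^(−2βx) dx = j!/(2β)^(j+1).
State is unnormalized: ∫|u|² dx = 0.13774, and ∫u*·x³·u dx = 0.0021598, so ⟨x³⟩ = 0.0021598 / 0.13774.
⟨x³⟩ = 0.015680.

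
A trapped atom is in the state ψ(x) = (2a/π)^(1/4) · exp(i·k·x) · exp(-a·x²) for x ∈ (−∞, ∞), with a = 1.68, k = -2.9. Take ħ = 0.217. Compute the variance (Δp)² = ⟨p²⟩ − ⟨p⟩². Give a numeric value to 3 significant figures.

Compute ⟨p⟩ and ⟨p²⟩ separately; (Δp)² = ⟨p²⟩ − ⟨p⟩².
Gaussian moments: ∫x^(2j)·e^(−2ax²) dx = (2j−1)!!/(4a)^j · √(π/(2a)), odd powers integrate to 0; here √(π/(2a)) = 0.96695. Derivatives: ψ′ = (ik − 2ax)·ψ, ψ″ = ((ik − 2ax)² − 2a)·ψ; the odd-in-x pieces drop out.
⟨p⟩ = -0.62930 and ⟨p²⟩ = 0.47513.
(Δp)² = 0.47513 − (-0.62930)² = 0.079110.

0.0791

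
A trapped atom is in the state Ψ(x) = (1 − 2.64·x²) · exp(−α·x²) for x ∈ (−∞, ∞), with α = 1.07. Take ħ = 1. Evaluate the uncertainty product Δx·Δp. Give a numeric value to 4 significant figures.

2.113

Δx = √(⟨x²⟩−⟨x⟩²), Δp = √(⟨p²⟩−⟨p⟩²).
Expand each integrand as polynomial × e^(−2αx²) and use ∫x^(2j)·e^(−2αx²) dx = (2j−1)!!/(4α)^j · √(π/(2α)), odd powers → 0; here √(π/(2α)) = 1.2116. Differentiate with the product rule, d/dx e^(−αx²) = −2αx·e^(−αx²).
Normalization: ∫|Ψ|² dx = 1.0999.
⟨x⟩ = 0.0000, ⟨x²⟩ = 0.77373 ⇒ Δx = 0.87962.
⟨p⟩ = 0.0000, ⟨p²⟩ = 5.7721 ⇒ Δp = 2.4025.
Δx·Δp = 2.1133.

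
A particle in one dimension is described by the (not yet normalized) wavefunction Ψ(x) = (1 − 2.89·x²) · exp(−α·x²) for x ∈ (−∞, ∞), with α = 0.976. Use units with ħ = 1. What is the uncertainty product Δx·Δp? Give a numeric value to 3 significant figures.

2.36

Δx = √(⟨x²⟩−⟨x⟩²), Δp = √(⟨p²⟩−⟨p⟩²).
Expand each integrand as polynomial × e^(−2αx²) and use ∫x^(2j)·e^(−2αx²) dx = (2j−1)!!/(4α)^j · √(π/(2α)), odd powers → 0; here √(π/(2α)) = 1.2686. Differentiate with the product rule, d/dx e^(−αx²) = −2αx·e^(−αx²).
Normalization: ∫|Ψ|² dx = 1.4760.
⟨x⟩ = 0.0000, ⟨x²⟩ = 1.0520 ⇒ Δx = 1.0257.
⟨p⟩ = 0.0000, ⟨p²⟩ = 5.2988 ⇒ Δp = 2.3019.
Δx·Δp = 2.3610.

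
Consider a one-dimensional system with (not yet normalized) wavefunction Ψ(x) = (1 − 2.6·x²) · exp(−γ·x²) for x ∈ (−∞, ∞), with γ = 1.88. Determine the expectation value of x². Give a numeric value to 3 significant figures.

⟨x²⟩ = ∫ x²·|Ψ|² dx / ∫|Ψ|² dx (integrals over the domain).
Expand each integrand as polynomial × e^(−2γx²) and use ∫x^(2j)·e^(−2γx²) dx = (2j−1)!!/(4γ)^j · √(π/(2γ)), odd powers → 0; here √(π/(2γ)) = 0.91407.
State is unnormalized: ∫|Ψ|² dx = 0.60980, and ∫Ψ*·x²·Ψ dx = 0.087350, so ⟨x²⟩ = 0.087350 / 0.60980.
⟨x²⟩ = 0.14324.

0.143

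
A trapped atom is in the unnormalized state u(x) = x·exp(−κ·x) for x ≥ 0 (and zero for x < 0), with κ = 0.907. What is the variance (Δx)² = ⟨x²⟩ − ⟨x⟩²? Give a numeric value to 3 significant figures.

0.912

Compute ⟨x⟩ and ⟨x²⟩ separately, then (Δx)² = ⟨x²⟩ − ⟨x⟩².
Every integrand reduces to terms xʲ·e^(−2κx) on [0, ∞); use ∫₀^∞ xʲ·e^(−2κx) dx = j!/(2κ)^(j+1).
Normalization: ∫|u|² dx = 0.33506.
⟨x⟩ = 1.6538 and ⟨x²⟩ = 3.6468.
(Δx)² = 3.6468 − (1.6538)² = 0.91169.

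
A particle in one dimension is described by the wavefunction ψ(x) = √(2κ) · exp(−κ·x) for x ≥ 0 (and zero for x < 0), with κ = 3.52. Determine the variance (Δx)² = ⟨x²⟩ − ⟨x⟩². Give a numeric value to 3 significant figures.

Compute ⟨x⟩ and ⟨x²⟩ separately, then (Δx)² = ⟨x²⟩ − ⟨x⟩².
Every integrand reduces to terms xʲ·e^(−2κx) on [0, ∞); use ∫₀^∞ xʲ·e^(−2κx) dx = j!/(2κ)^(j+1).
⟨x⟩ = 0.14205 and ⟨x²⟩ = 0.040354.
(Δx)² = 0.040354 − (0.14205)² = 0.020177.

0.0202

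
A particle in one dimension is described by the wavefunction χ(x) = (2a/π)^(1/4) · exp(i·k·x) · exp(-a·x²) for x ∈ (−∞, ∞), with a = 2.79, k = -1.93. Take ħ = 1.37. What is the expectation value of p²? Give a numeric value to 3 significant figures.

p² χ = −ħ² d²χ/dx²; ⟨p²⟩ = −ħ² ∫ χ*·χ'' dx.
Gaussian moments: ∫x^(2j)·e^(−2ax²) dx = (2j−1)!!/(4a)^j · √(π/(2a)), odd powers integrate to 0; here √(π/(2a)) = 0.75034. Derivatives: χ′ = (ik − 2ax)·χ, χ″ = ((ik − 2ax)² − 2a)·χ; the odd-in-x pieces drop out.
⟨p²⟩ = 12.228.

12.2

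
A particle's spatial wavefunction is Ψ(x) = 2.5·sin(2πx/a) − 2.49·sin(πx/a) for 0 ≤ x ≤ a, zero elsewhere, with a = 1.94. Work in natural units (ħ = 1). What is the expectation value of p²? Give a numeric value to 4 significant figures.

6.572

p² Ψ = −ħ² d²Ψ/dx²; ⟨p²⟩ = −ħ² ∫ Ψ*·Ψ'' dx / ∫|Ψ|² dx.
d²/dx² sin(jπx/a) = −(jπ/a)²·sin(jπx/a); on 0 ≤ x ≤ a, ∫sin²(jπx/a) dx = a/2 and ∫sin(jπx/a)·sin(lπx/a) dx = 0 for j ≠ l, so only diagonal terms survive in ∫|Ψ|² and ∫Ψ·Ψ″; ∫Ψ·Ψ′ dx = [Ψ²/2] between the walls = 0.
State is unnormalized: ∫|Ψ|² dx = 12.077, and ∫Ψ*·(−ħ² Ψ'') dx = 79.364, so ⟨p²⟩ = 79.364 / 12.077.
⟨p²⟩ = 6.5717.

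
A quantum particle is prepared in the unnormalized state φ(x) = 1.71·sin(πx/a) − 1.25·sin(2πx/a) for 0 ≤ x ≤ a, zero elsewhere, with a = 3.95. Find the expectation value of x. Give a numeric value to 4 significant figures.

2.653

⟨x⟩ = ∫ x·|φ|² dx / ∫|φ|² dx (integrals over the domain).
On 0 ≤ x ≤ a (j ≠ l): ∫sin²(jπx/a) dx = a/2, ∫sin(jπx/a)·sin(lπx/a) dx = 0; diagonal moments ∫x·sin²(jπx/a) dx = a²/4, ∫x²·sin²(jπx/a) dx = a³·(1/6 − 1/(4j²π²)); cross terms ∫x·sin(jπx/a)·sin(lπx/a) dx = 0 for j + l even and −4jla²/(π²(j² − l²)²) for j + l odd, ∫x²·sin(jπx/a)·sin(lπx/a) dx = (−1)^(j+l)·4jla³/(π²(j² − l²)²); higher powers the same way via product-to-sum and parts.
State is unnormalized: ∫|φ|² dx = 8.8610, and ∫φ*·x·φ dx = 23.508, so ⟨x⟩ = 23.508 / 8.8610.
⟨x⟩ = 2.6529.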